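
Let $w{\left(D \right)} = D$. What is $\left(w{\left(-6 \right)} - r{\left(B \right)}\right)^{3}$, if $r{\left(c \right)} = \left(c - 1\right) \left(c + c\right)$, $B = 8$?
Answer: $-1643032$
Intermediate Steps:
$r{\left(c \right)} = 2 c \left(-1 + c\right)$ ($r{\left(c \right)} = \left(-1 + c\right) 2 c = 2 c \left(-1 + c\right)$)
$\left(w{\left(-6 \right)} - r{\left(B \right)}\right)^{3} = \left(-6 - 2 \cdot 8 \left(-1 + 8\right)\right)^{3} = \left(-6 - 2 \cdot 8 \cdot 7\right)^{3} = \left(-6 - 112\right)^{3} = \left(-118\right)^{3} = -1643032$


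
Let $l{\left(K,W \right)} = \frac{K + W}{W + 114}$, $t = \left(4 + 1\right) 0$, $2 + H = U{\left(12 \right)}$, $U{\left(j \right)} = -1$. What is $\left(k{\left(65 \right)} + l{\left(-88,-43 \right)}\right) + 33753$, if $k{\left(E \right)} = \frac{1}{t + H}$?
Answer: $\frac{7188925}{213} \approx 33751.0$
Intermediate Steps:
$H = -3$ ($H = -2 - 1 = -3$)
$t = 0$ ($t = 5 \cdot 0 = 0$)
$l{\left(K,W \right)} = \frac{K + W}{114 + W}$
$k{\left(E \right)} = - \frac{1}{3}$ ($k{\left(E \right)} = \frac{1}{0 - 3} = \frac{1}{-3} = - \frac{1}{3}$)
$\left(k{\left(65 \right)} + l{\left(-88,-43 \right)}\right) + 33753 = \left(- \frac{1}{3} + \frac{-88 - 43}{114 - 43}\right) + 33753 = \left(- \frac{1}{3} + \frac{1}{71} \left(-131\right)\right) + 33753 = \left(- \frac{1}{3} - \frac{131}{71}\right) + 33753 = - \frac{464}{213} + 33753 = \frac{7188925}{213}$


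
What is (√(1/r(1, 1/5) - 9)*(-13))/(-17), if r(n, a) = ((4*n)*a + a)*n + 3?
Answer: 13*I*√35/34 ≈ 2.262*I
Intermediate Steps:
r(n, a) = 3 + n*(a + 4*a*n) (r(n, a) = (4*a*n + a)*n + 3 = (a + 4*a*n)*n + 3 = n*(a + 4*a*n) + 3 = 3 + n*(a + 4*a*n))
(√(1/r(1, 1/5) - 9)*(-13))/(-17) = (√(1/(3 + (1/5)*1 + 4*(1/5)*1²) - 9)*(-13))/(-17) = (√(1/(3 + (1*(⅕))*1 + 4*(1*(⅕))*1) - 9)*(-13))*(-1/17) = (√(1/(3 + (⅕)*1 + 4*(⅕)*1) - 9)*(-13))*(-1/17) = (√(1/(3 + ⅕ + ⅘) - 9)*(-13))*(-1/17) = (√(1/4 - 9)*(-13))*(-1/17) = (√(¼ - 9)*(-13))*(-1/17) = (√(-35/4)*(-13))*(-1/17) = ((I*√35/2)*(-13))*(-1/17) = -13*I*√35/2*(-1/17) = 13*I*√35/34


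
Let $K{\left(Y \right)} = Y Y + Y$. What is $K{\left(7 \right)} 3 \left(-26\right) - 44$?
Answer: $-4412$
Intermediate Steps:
$K{\left(Y \right)} = Y + Y^{2}$ ($K{\left(Y \right)} = Y^{2} + Y = Y + Y^{2}$)
$K{\left(7 \right)} 3 \left(-26\right) - 44 = 7 \left(1 + 7\right) 3 \left(-26\right) - 44 = 7 \cdot 8 \left(-78\right) - 44 = 56 \left(-78\right) - 44 = -4368 - 44 = -4412$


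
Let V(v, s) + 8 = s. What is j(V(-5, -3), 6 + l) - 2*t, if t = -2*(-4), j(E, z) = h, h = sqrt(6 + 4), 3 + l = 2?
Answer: -16 + sqrt(10) ≈ -12.838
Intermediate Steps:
l = -1 (l = -3 + 2 = -1)
V(v, s) = -8 + s
h = sqrt(10) ≈ 3.1623
j(E, z) = sqrt(10)
t = 8
j(V(-5, -3), 6 + l) - 2*t = sqrt(10) - 2*8 = sqrt(10) - 16 = -16 + sqrt(10)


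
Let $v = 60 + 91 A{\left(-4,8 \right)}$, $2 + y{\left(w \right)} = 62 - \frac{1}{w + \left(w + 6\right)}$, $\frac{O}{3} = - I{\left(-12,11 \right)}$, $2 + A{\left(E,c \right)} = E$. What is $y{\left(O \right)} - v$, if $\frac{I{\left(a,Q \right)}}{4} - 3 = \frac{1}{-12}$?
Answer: $\frac{34945}{64} \approx 546.02$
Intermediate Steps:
$I{\left(a,Q \right)} = \frac{35}{3}$ ($I{\left(a,Q \right)} = 12 + \frac{4}{-12} = 12 + 4 \left(- \frac{1}{12}\right) = 12 - \frac{1}{3} = \frac{35}{3}$)
$A{\left(E,c \right)} = -2 + E$
$O = -35$ ($O = 3 \left(\left(-1\right) \frac{35}{3}\right) = 3 \left(- \frac{35}{3}\right) = -35$)
$y{\left(w \right)} = 60 - \frac{1}{6 + 2 w}$ ($y{\left(w \right)} = -2 + \left(62 - \frac{1}{w + \left(w + 6\right)}\right) = -2 + \left(62 - \frac{1}{w + \left(6 + w\right)}\right) = -2 + \left(62 - \frac{1}{6 + 2 w}\right) = 60 - \frac{1}{6 + 2 w}$)
$v = -486$ ($v = 60 + 91 \left(-2 - 4\right) = 60 + 91 \left(-6\right) = 60 - 546 = -486$)
$y{\left(O \right)} - v = \frac{359 + 120 \left(-35\right)}{2 \left(3 - 35\right)} - -486 = \frac{359 - 4200}{2 \left(-32\right)} + 486 = \frac{1}{2} \left(- \frac{1}{32}\right) \left(-3841\right) + 486 = \frac{3841}{64} + 486 = \frac{34945}{64}$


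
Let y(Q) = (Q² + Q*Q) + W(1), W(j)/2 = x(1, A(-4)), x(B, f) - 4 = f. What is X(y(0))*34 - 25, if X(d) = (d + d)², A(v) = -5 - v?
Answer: 4871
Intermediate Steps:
x(B, f) = 4 + f
W(j) = 6 (W(j) = 2*(4 + (-5 - 1*(-4))) = 2*(4 + (-5 + 4)) = 2*(4 - 1) = 2*3 = 6)
y(Q) = 6 + 2*Q² (y(Q) = (Q² + Q*Q) + 6 = (Q² + Q²) + 6 = 2*Q² + 6 = 6 + 2*Q²)
X(d) = 4*d² (X(d) = (2*d)² = 4*d²)
X(y(0))*34 - 25 = (4*(6 + 2*0²)²)*34 - 25 = (4*(6 + 2*0)²)*34 - 25 = (4*(6 + 0)²)*34 - 25 = (4*6²)*34 - 25 = (4*36)*34 - 25 = 144*34 - 25 = 4896 - 25 = 4871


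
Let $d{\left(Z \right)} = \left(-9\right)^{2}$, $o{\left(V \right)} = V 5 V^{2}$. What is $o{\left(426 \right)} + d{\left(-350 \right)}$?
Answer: $386543961$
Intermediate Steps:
$o{\left(V \right)} = 5 V^{3}$ ($o{\left(V \right)} = 5 V V^{2} = 5 V^{3}$)
$d{\left(Z \right)} = 81$
$o{\left(426 \right)} + d{\left(-350 \right)} = 5 \cdot 426^{3} + 81 = 5 \cdot 77308776 + 81 = 386543880 + 81 = 386543961$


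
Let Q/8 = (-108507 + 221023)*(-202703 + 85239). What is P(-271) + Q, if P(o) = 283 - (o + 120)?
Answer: -105732634958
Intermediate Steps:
P(o) = 163 - o (P(o) = 283 - (120 + o) = 283 + (-120 - o) = 163 - o)
Q = -105732635392 (Q = 8*((-108507 + 221023)*(-202703 + 85239)) = 8*(112516*(-117464)) = 8*(-13216579424) = -105732635392)
P(-271) + Q = (163 - 1*(-271)) - 105732635392 = (163 + 271) - 105732635392 = 434 - 105732635392 = -105732634958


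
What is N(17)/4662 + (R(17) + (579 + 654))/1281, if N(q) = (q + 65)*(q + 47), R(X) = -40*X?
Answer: 221447/142191 ≈ 1.5574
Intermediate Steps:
N(q) = (47 + q)*(65 + q) (N(q) = (65 + q)*(47 + q) = (47 + q)*(65 + q))
N(17)/4662 + (R(17) + (579 + 654))/1281 = (3055 + 17² + 112*17)/4662 + (-40*17 + (579 + 654))/1281 = (3055 + 289 + 1904)*(1/4662) + (-680 + 1233)*(1/1281) = 5248*(1/4662) + 553*(1/1281) = 2624/2331 + 79/183 = 221447/142191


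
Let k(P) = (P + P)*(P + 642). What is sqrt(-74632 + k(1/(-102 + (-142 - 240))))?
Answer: I*sqrt(17483615246)/484 ≈ 273.19*I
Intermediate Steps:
k(P) = 2*P*(642 + P) (k(P) = (2*P)*(642 + P) = 2*P*(642 + P))
sqrt(-74632 + k(1/(-102 + (-142 - 240)))) = sqrt(-74632 + 2*(642 + 1/(-102 + (-142 - 240)))/(-102 + (-142 - 240))) = sqrt(-74632 + 2*(642 + 1/(-102 - 382))/(-102 - 382)) = sqrt(-74632 + 2*(642 + 1/(-484))/(-484)) = sqrt(-74632 + 2*(-1/484)*(642 - 1/484)) = sqrt(-74632 + 2*(-1/484)*(310727/484)) = sqrt(-74632 - 310727/117128) = sqrt(-8741807623/117128) = I*sqrt(17483615246)/484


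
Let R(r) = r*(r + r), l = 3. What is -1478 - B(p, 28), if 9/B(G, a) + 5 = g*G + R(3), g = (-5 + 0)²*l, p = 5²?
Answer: -2790473/1888 ≈ -1478.0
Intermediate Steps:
p = 25
g = 75 (g = (-5 + 0)²*3 = (-5)²*3 = 25*3 = 75)
R(r) = 2*r² (R(r) = r*(2*r) = 2*r²)
B(G, a) = 9/(13 + 75*G) (B(G, a) = 9/(-5 + (75*G + 2*3²)) = 9/(-5 + (75*G + 2*9)) = 9/(-5 + (75*G + 18)) = 9/(-5 + (18 + 75*G)) = 9/(13 + 75*G))
-1478 - B(p, 28) = -1478 - 9/(13 + 75*25) = -1478 - 9/(13 + 1875) = -1478 - 9/1888 = -2790473/1888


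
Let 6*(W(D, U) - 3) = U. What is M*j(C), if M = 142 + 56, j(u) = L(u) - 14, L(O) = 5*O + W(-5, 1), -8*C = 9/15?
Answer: -8877/4 ≈ -2219.3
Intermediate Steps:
W(D, U) = 3 + U/6
C = -3/40 (C = -9/(8*15) = -⅛*⅗ = -3/40 ≈ -0.075000)
L(O) = 19/6 + 5*O (L(O) = 5*O + (3 + (⅙)*1) = 5*O + (3 + ⅙) = 5*O + 19/6 = 19/6 + 5*O)
j(u) = -65/6 + 5*u (j(u) = (19/6 + 5*u) - 14 = -65/6 + 5*u)
M = 198
M*j(C) = 198*(-65/6 + 5*(-3/40)) = 198*(-65/6 - 3/8) = 198*(-269/24) = -8877/4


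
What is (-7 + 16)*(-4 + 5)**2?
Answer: 9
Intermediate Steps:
(-7 + 16)*(-4 + 5)**2 = 9*1**2 = 9*1 = 9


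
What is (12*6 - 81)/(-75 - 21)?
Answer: 3/32 ≈ 0.093750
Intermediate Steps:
(12*6 - 81)/(-75 - 21) = (72 - 81)/(-96) = -9*(-1/96) = 3/32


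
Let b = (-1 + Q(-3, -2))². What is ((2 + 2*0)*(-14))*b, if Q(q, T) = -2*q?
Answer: -700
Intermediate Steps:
b = 25 (b = (-1 - 2*(-3))² = (-1 + 6)² = 5² = 25)
((2 + 2*0)*(-14))*b = ((2 + 2*0)*(-14))*25 = ((2 + 0)*(-14))*25 = (2*(-14))*25 = -28*25 = -700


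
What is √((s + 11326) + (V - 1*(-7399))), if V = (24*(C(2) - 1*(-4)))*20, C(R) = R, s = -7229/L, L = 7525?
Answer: 2*√12233422299/1505 ≈ 146.98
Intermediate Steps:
s = -7229/7525 ≈ -0.96066
V = 2880 (V = (24*(2 - 1*(-4)))*20 = (24*(2 + 4))*20 = (24*6)*20 = 144*20 = 2880)
√((s + 11326) + (V - 1*(-7399))) = √((-7229/7525 + 11326) + (2880 - 1*(-7399))) = √(85220921/7525 + (2880 + 7399)) = √(85220921/7525 + 10279) = √(162570396/7525) = 2*√12233422299/1505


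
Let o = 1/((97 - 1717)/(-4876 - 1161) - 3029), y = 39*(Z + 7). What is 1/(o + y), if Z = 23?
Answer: 18284453/21392803973 ≈ 0.00085470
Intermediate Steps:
y = 1170 (y = 39*(23 + 7) = 39*30 = 1170)
o = -6037/18284453 (o = 1/(-1620/(-6037) - 3029) = 1/(-1620*(-1/6037) - 3029) = 1/(1620/6037 - 3029) = 1/(-18284453/6037) = -6037/18284453 ≈ -0.00033017)
1/(o + y) = 1/(-6037/18284453 + 1170) = 1/(21392803973/18284453) = 18284453/21392803973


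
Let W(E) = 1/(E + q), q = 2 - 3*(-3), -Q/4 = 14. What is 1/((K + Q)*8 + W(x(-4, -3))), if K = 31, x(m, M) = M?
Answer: -8/1599 ≈ -0.0050031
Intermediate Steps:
Q = -56 (Q = -4*14 = -56)
q = 11 (q = 2 + 9 = 11)
W(E) = 1/(11 + E) (W(E) = 1/(E + 11) = 1/(11 + E))
1/((K + Q)*8 + W(x(-4, -3))) = 1/((31 - 56)*8 + 1/(11 - 3)) = 1/(-25*8 + 1/8) = 1/(-200 + ⅛) = 1/(-1599/8) = -8/1599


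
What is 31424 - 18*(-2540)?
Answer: 77144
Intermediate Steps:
31424 - 18*(-2540) = 31424 + 45720 = 77144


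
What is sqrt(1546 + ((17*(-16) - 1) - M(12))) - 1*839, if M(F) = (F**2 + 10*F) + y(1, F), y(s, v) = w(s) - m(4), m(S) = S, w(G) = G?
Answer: -839 + 2*sqrt(253) ≈ -807.19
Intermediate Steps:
y(s, v) = -4 + s (y(s, v) = s - 1*4 = s - 4 = -4 + s)
M(F) = -3 + F**2 + 10*F (M(F) = (F**2 + 10*F) + (-4 + 1) = (F**2 + 10*F) - 3 = -3 + F**2 + 10*F)
sqrt(1546 + ((17*(-16) - 1) - M(12))) - 1*839 = sqrt(1546 + ((17*(-16) - 1) - (-3 + 12**2 + 10*12))) - 1*839 = sqrt(1546 + ((-272 - 1) - (-3 + 144 + 120))) - 839 = sqrt(1546 + (-273 - 1*261)) - 839 = sqrt(1546 + (-273 - 261)) - 839 = sqrt(1546 - 534) - 839 = sqrt(1012) - 839 = 2*sqrt(253) - 839 = -839 + 2*sqrt(253)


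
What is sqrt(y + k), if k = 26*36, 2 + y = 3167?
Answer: sqrt(4101) ≈ 64.039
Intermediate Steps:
y = 3165 (y = -2 + 3167 = 3165)
k = 936
sqrt(y + k) = sqrt(3165 + 936) = sqrt(4101)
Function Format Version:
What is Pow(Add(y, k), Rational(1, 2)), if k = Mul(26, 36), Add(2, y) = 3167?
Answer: Pow(4101, Rational(1, 2)) ≈ 64.039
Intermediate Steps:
y = 3165 (y = Add(-2, 3167) = 3165)
k = 936
Pow(Add(y, k), Rational(1, 2)) = Pow(Add(3165, 936), Rational(1, 2)) = Pow(4101, Rational(1, 2))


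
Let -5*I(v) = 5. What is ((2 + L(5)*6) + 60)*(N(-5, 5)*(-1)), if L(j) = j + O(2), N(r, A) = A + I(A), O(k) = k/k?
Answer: -392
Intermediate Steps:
O(k) = 1
I(v) = -1 (I(v) = -⅕*5 = -1)
N(r, A) = -1 + A (N(r, A) = A - 1 = -1 + A)
L(j) = 1 + j (L(j) = j + 1 = 1 + j)
((2 + L(5)*6) + 60)*(N(-5, 5)*(-1)) = ((2 + (1 + 5)*6) + 60)*((-1 + 5)*(-1)) = ((2 + 6*6) + 60)*(4*(-1)) = ((2 + 36) + 60)*(-4) = (38 + 60)*(-4) = 98*(-4) = -392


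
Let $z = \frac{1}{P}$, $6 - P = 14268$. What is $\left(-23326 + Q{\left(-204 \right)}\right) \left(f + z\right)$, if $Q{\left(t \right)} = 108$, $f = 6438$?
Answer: $- \frac{1065923926795}{7131} \approx -1.4948 \cdot 10^{8}$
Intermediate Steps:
$P = -14262$ ($P = 6 - 14268 = -14262$)
$z = - \frac{1}{14262}$ ($z = \frac{1}{-14262} = - \frac{1}{14262} \approx -7.0116 \cdot 10^{-5}$)
$\left(-23326 + Q{\left(-204 \right)}\right) \left(f + z\right) = \left(-23326 + 108\right) \left(6438 - \frac{1}{14262}\right) = \left(-23218\right) \frac{91818755}{14262} = - \frac{1065923926795}{7131}$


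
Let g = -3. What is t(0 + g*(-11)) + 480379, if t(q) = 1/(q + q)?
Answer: 31705015/66 ≈ 4.8038e+5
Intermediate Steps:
t(q) = 1/(2*q)
t(0 + g*(-11)) + 480379 = 1/(2*(0 - 3*(-11))) + 480379 = 1/(2*(0 + 33)) + 480379 = (½)/33 + 480379 = (½)*(1/33) + 480379 = 1/66 + 480379 = 31705015/66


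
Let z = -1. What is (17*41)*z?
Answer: -697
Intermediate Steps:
(17*41)*z = (17*41)*(-1) = 697*(-1) = -697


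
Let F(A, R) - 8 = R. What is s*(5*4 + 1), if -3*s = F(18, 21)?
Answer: -203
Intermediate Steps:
F(A, R) = 8 + R
s = -29/3 (s = -(8 + 21)/3 = -1/3*29 = -29/3 ≈ -9.6667)
s*(5*4 + 1) = -29*(5*4 + 1)/3 = -29*(20 + 1)/3 = -29/3*21 = -203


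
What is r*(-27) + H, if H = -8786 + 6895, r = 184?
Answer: -6859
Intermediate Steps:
H = -1891
r*(-27) + H = 184*(-27) - 1891 = -4968 - 1891 = -6859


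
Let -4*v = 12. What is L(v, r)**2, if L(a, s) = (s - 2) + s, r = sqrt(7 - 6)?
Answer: 0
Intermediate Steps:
v = -3 (v = -1/4*12 = -3)
r = 1 (r = sqrt(1) = 1)
L(a, s) = -2 + 2*s (L(a, s) = (-2 + s) + s = -2 + 2*s)
L(v, r)**2 = (-2 + 2*1)**2 = (-2 + 2)**2 = 0**2 = 0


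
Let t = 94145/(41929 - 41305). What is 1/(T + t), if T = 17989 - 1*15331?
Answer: 624/1752737 ≈ 0.00035601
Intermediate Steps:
T = 2658 (T = 17989 - 15331 = 2658)
t = 94145/624 ≈ 150.87
1/(T + t) = 1/(2658 + 94145/624) = 1/(1752737/624) = 624/1752737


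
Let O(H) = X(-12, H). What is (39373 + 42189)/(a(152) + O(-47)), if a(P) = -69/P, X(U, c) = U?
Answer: -12397424/1893 ≈ -6549.1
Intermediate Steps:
O(H) = -12
(39373 + 42189)/(a(152) + O(-47)) = (39373 + 42189)/(-69/152 - 12) = 81562/(-69*1/152 - 12) = 81562/(-69/152 - 12) = 81562/(-1893/152) = 81562*(-152/1893) = -12397424/1893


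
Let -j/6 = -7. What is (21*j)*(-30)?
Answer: -26460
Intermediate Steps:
j = 42 (j = -6*(-7) = 42)
(21*j)*(-30) = (21*42)*(-30) = 882*(-30) = -26460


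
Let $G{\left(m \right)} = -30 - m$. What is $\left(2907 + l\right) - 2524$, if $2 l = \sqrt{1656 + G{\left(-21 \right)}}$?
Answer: $383 + \frac{3 \sqrt{183}}{2} \approx 403.29$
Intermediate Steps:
$l = \frac{3 \sqrt{183}}{2}$ ($l = \frac{\sqrt{1656 - 9}}{2} = \frac{\sqrt{1647}}{2} = \frac{3 \sqrt{183}}{2} \approx 20.292$)
$\left(2907 + l\right) - 2524 = \left(2907 + \frac{3 \sqrt{183}}{2}\right) - 2524 = 383 + \frac{3 \sqrt{183}}{2}$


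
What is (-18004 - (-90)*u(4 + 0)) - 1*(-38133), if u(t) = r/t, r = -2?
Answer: 20084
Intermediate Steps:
u(t) = -2/t
(-18004 - (-90)*u(4 + 0)) - 1*(-38133) = (-18004 - (-90)*(-2/(4 + 0))) - 1*(-38133) = (-18004 - (-90)*(-2/4)) + 38133 = (-18004 - (-90)*(-2*1/4)) + 38133 = (-18004 - (-90)*(-1)/2) + 38133 = (-18004 - 1*45) + 38133 = (-18004 - 45) + 38133 = -18049 + 38133 = 20084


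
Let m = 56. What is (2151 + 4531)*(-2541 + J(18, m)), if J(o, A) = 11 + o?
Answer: -16785184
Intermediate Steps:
(2151 + 4531)*(-2541 + J(18, m)) = (2151 + 4531)*(-2541 + (11 + 18)) = 6682*(-2541 + 29) = 6682*(-2512) = -16785184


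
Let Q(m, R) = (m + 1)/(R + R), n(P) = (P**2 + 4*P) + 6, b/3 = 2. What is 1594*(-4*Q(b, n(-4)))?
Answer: -11158/3 ≈ -3719.3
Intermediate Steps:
b = 6 (b = 3*2 = 6)
n(P) = 6 + P**2 + 4*P
Q(m, R) = (1 + m)/(2*R) (Q(m, R) = (1 + m)/((2*R)) = (1 + m)*(1/(2*R)) = (1 + m)/(2*R))
1594*(-4*Q(b, n(-4))) = 1594*(-2*(1 + 6)/(6 + (-4)**2 + 4*(-4))) = 1594*(-2*7/(6 + 16 - 16)) = 1594*(-2*7/6) = 1594*(-4*7/12) = 1594*(-7/3) = -11158/3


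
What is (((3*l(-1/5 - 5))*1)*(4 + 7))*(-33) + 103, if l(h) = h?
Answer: 28829/5 ≈ 5765.8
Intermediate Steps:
(((3*l(-1/5 - 5))*1)*(4 + 7))*(-33) + 103 = (((3*(-1/5 - 5))*1)*(4 + 7))*(-33) + 103 = (((3*(-1*1/5 - 5))*1)*11)*(-33) + 103 = (((3*(-1/5 - 5))*1)*11)*(-33) + 103 = (((3*(-26/5))*1)*11)*(-33) + 103 = (-78/5*1*11)*(-33) + 103 = -78/5*11*(-33) + 103 = -858/5*(-33) + 103 = 28314/5 + 103 = 28829/5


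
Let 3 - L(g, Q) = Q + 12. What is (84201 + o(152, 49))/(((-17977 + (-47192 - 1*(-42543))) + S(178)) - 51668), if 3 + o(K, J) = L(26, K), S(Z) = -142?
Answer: -84037/74436 ≈ -1.1290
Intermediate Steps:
L(g, Q) = -9 - Q (L(g, Q) = 3 - (Q + 12) = 3 - (12 + Q) = 3 + (-12 - Q) = -9 - Q)
o(K, J) = -12 - K (o(K, J) = -3 + (-9 - K) = -12 - K)
(84201 + o(152, 49))/(((-17977 + (-47192 - 1*(-42543))) + S(178)) - 51668) = (84201 + (-12 - 1*152))/(((-17977 + (-47192 - 1*(-42543))) - 142) - 51668) = (84201 + (-12 - 152))/(((-17977 + (-47192 + 42543)) - 142) - 51668) = (84201 - 164)/(((-17977 - 4649) - 142) - 51668) = 84037/((-22626 - 142) - 51668) = 84037/(-22768 - 51668) = 84037/(-74436) = 84037*(-1/74436) = -84037/74436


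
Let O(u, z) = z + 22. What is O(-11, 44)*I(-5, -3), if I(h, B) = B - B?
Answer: 0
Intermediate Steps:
I(h, B) = 0
O(u, z) = 22 + z
O(-11, 44)*I(-5, -3) = (22 + 44)*0 = 66*0 = 0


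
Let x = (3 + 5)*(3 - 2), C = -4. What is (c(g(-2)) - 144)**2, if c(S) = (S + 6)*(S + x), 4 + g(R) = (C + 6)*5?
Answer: 576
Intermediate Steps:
x = 8 (x = 8*1 = 8)
g(R) = 6 (g(R) = -4 + (-4 + 6)*5 = -4 + 2*5 = -4 + 10 = 6)
c(S) = (6 + S)*(8 + S) (c(S) = (S + 6)*(S + 8) = (6 + S)*(8 + S))
(c(g(-2)) - 144)**2 = ((48 + 6**2 + 14*6) - 144)**2 = ((48 + 36 + 84) - 144)**2 = (168 - 144)**2 = 24**2 = 576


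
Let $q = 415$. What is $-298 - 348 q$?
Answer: $-144718$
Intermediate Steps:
$-298 - 348 q = -298 - 144420 = -144718$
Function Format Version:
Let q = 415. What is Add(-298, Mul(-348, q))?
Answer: -144718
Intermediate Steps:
Add(-298, Mul(-348, q)) = Add(-298, Mul(-348, 415)) = Add(-298, -144420) = -144718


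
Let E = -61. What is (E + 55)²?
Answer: 36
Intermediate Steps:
(E + 55)² = (-61 + 55)² = (-6)² = 36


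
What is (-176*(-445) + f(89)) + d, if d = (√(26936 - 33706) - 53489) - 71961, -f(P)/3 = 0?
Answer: -47130 + I*√6770 ≈ -47130.0 + 82.28*I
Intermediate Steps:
f(P) = 0 (f(P) = -3*0 = 0)
d = -125450 + I*√6770 (d = (√(-6770) - 53489) - 71961 = (I*√6770 - 53489) - 71961 = (-53489 + I*√6770) - 71961 = -125450 + I*√6770 ≈ -1.2545e+5 + 82.28*I)
(-176*(-445) + f(89)) + d = (-176*(-445) + 0) + (-125450 + I*√6770) = (78320 + 0) + (-125450 + I*√6770) = 78320 + (-125450 + I*√6770) = -47130 + I*√6770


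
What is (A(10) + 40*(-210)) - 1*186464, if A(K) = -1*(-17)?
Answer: -194847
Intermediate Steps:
A(K) = 17
(A(10) + 40*(-210)) - 1*186464 = (17 + 40*(-210)) - 1*186464 = (17 - 8400) - 186464 = -8383 - 186464 = -194847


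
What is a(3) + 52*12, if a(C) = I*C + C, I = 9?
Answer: 654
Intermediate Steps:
a(C) = 10*C (a(C) = 9*C + C = 10*C)
a(3) + 52*12 = 10*3 + 52*12 = 30 + 624 = 654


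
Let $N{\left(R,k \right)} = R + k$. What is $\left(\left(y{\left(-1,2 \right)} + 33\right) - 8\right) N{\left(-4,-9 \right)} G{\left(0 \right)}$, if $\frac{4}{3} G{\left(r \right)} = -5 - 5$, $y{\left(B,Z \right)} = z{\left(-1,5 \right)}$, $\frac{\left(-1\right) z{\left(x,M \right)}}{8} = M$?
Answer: $- \frac{2925}{2} \approx -1462.5$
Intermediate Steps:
$z{\left(x,M \right)} = - 8 M$
$y{\left(B,Z \right)} = -40$ ($y{\left(B,Z \right)} = \left(-8\right) 5 = -40$)
$G{\left(r \right)} = - \frac{15}{2}$ ($G{\left(r \right)} = \frac{3 \left(-5 - 5\right)}{4} = \frac{3}{4} \left(-10\right) = - \frac{15}{2}$)
$\left(\left(y{\left(-1,2 \right)} + 33\right) - 8\right) N{\left(-4,-9 \right)} G{\left(0 \right)} = \left(\left(-40 + 33\right) - 8\right) \left(-4 - 9\right) \left(- \frac{15}{2}\right) = \left(-7 - 8\right) \left(-13\right) \left(- \frac{15}{2}\right) = \left(-15\right) \left(-13\right) \left(- \frac{15}{2}\right) = 195 \left(- \frac{15}{2}\right) = - \frac{2925}{2}$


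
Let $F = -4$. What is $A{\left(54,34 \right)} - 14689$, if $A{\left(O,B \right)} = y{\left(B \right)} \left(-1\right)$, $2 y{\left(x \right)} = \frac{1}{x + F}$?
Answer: $- \frac{881341}{60} \approx -14689.0$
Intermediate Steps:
$y{\left(x \right)} = \frac{1}{2 \left(-4 + x\right)}$ ($y{\left(x \right)} = \frac{1}{2 \left(x - 4\right)} = \frac{1}{2 \left(-4 + x\right)}$)
$A{\left(O,B \right)} = - \frac{1}{2 \left(-4 + B\right)}$ ($A{\left(O,B \right)} = \frac{1}{2 \left(-4 + B\right)} \left(-1\right) = - \frac{1}{2 \left(-4 + B\right)}$)
$A{\left(54,34 \right)} - 14689 = - \frac{1}{-8 + 2 \cdot 34} - 14689 = - \frac{1}{-8 + 68} - 14689 = - \frac{1}{60} - 14689 = - \frac{881341}{60}$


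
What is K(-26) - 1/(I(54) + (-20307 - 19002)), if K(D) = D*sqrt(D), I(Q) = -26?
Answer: 1/39335 - 26*I*sqrt(26) ≈ 2.5423e-5 - 132.57*I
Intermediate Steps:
K(D) = D**(3/2)
K(-26) - 1/(I(54) + (-20307 - 19002)) = (-26)**(3/2) - 1/(-26 + (-20307 - 19002)) = -26*I*sqrt(26) - 1/(-26 - 39309) = -26*I*sqrt(26) - 1/(-39335) = -26*I*sqrt(26) - 1*(-1/39335) = -26*I*sqrt(26) + 1/39335 = 1/39335 - 26*I*sqrt(26)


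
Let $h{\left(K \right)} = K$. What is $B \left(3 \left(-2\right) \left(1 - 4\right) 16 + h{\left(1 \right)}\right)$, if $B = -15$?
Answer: $-4335$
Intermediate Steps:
$B \left(3 \left(-2\right) \left(1 - 4\right) 16 + h{\left(1 \right)}\right) = - 15 \left(3 \left(-2\right) \left(1 - 4\right) 16 + 1\right) = - 15 \left(- 6 \left(1 - 4\right) 16 + 1\right) = - 15 \left(\left(-6\right) \left(-3\right) 16 + 1\right) = - 15 \left(18 \cdot 16 + 1\right) = - 15 \left(288 + 1\right) = \left(-15\right) 289 = -4335$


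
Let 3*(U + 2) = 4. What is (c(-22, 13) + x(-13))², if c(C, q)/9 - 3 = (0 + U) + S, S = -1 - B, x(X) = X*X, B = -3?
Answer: 43264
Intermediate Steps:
x(X) = X²
S = 2 (S = -1 - 1*(-3) = -1 + 3 = 2)
U = -⅔ (U = -2 + (⅓)*4 = -2 + 4/3 = -⅔ ≈ -0.66667)
c(C, q) = 39 (c(C, q) = 27 + 9*((0 - ⅔) + 2) = 27 + 9*(-⅔ + 2) = 27 + 9*(4/3) = 27 + 12 = 39)
(c(-22, 13) + x(-13))² = (39 + (-13)²)² = (39 + 169)² = 208² = 43264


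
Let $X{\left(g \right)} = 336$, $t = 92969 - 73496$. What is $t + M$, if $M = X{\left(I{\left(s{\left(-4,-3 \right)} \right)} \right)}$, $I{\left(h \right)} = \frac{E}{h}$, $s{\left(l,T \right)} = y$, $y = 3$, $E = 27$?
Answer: $19809$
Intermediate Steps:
$t = 19473$
$s{\left(l,T \right)} = 3$
$I{\left(h \right)} = \frac{27}{h}$
$M = 336$
$t + M = 19473 + 336 = 19809$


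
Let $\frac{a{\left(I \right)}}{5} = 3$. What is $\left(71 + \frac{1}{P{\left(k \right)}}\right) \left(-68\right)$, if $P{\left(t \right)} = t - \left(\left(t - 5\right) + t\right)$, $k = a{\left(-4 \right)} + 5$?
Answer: $- \frac{72352}{15} \approx -4823.5$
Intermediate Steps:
$a{\left(I \right)} = 15$ ($a{\left(I \right)} = 5 \cdot 3 = 15$)
$k = 20$ ($k = 15 + 5 = 20$)
$P{\left(t \right)} = 5 - t$ ($P{\left(t \right)} = t - \left(\left(-5 + t\right) + t\right) = t - \left(-5 + 2 t\right) = 5 - t$)
$\left(71 + \frac{1}{P{\left(k \right)}}\right) \left(-68\right) = \left(71 + \frac{1}{5 - 20}\right) \left(-68\right) = \left(71 + \frac{1}{-15}\right) \left(-68\right) = \left(71 - \frac{1}{15}\right) \left(-68\right) = \frac{1064}{15} \left(-68\right) = - \frac{72352}{15}$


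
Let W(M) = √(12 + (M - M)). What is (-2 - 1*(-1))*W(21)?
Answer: -2*√3 ≈ -3.4641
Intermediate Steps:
W(M) = 2*√3 (W(M) = √(12 + 0) = √12 = 2*√3)
(-2 - 1*(-1))*W(21) = (-2 - 1*(-1))*(2*√3) = (-2 + 1)*(2*√3) = -2*√3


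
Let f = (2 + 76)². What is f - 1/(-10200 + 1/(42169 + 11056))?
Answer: 3302973227141/542894999 ≈ 6084.0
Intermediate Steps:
f = 6084 (f = 78² = 6084)
f - 1/(-10200 + 1/(42169 + 11056)) = 6084 - 1/(-10200 + 1/(42169 + 11056)) = 6084 - 1/(-10200 + 1/53225) = 6084 - 1/(-542894999/53225) = 6084 - 1*(-53225/542894999) = 6084 + 53225/542894999 = 3302973227141/542894999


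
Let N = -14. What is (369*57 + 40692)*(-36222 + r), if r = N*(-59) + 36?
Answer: -2182596000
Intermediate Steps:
r = 862 (r = -14*(-59) + 36 = 826 + 36 = 862)
(369*57 + 40692)*(-36222 + r) = (369*57 + 40692)*(-36222 + 862) = (21033 + 40692)*(-35360) = 61725*(-35360) = -2182596000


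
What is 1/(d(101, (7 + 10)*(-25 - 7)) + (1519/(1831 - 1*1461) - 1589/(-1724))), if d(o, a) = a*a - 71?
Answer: 318940/94364786443 ≈ 3.3799e-6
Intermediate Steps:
d(o, a) = -71 + a**2 (d(o, a) = a**2 - 71 = -71 + a**2)
1/(d(101, (7 + 10)*(-25 - 7)) + (1519/(1831 - 1*1461) - 1589/(-1724))) = 1/((-71 + ((7 + 10)*(-25 - 7))**2) + (1519/(1831 - 1*1461) - 1589/(-1724))) = 1/((-71 + (17*(-32))**2) + (1519/(1831 - 1461) - 1589*(-1/1724))) = 1/((-71 + (-544)**2) + (1519/370 + 1589/1724)) = 1/((-71 + 295936) + (1519*(1/370) + 1589/1724)) = 1/(295865 + (1519/370 + 1589/1724)) = 1/(295865 + 1603343/318940) = 1/(94364786443/318940) = 318940/94364786443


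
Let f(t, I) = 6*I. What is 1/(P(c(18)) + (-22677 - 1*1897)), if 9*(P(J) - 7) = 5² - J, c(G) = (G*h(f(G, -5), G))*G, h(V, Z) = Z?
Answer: -9/226910 ≈ -3.9663e-5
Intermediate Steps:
c(G) = G³ (c(G) = (G*G)*G = G²*G = G³)
P(J) = 88/9 - J/9 (P(J) = 7 + (5² - J)/9 = 7 + (25 - J)/9 = 7 + (25/9 - J/9) = 88/9 - J/9)
1/(P(c(18)) + (-22677 - 1*1897)) = 1/((88/9 - ⅑*18³) + (-22677 - 1*1897)) = 1/((88/9 - ⅑*5832) + (-22677 - 1897)) = 1/((88/9 - 648) - 24574) = 1/(-5744/9 - 24574) = 1/(-226910/9) = -9/226910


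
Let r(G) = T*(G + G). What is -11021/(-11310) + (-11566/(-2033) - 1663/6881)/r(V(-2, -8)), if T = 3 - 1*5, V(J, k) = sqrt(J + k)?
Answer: 11021/11310 + 76204767*I*sqrt(10)/559562920 ≈ 0.97445 + 0.43066*I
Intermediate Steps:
T = -2 (T = 3 - 5 = -2)
r(G) = -4*G (r(G) = -2*(G + G) = -4*G)
-11021/(-11310) + (-11566/(-2033) - 1663/6881)/r(V(-2, -8)) = -11021/(-11310) + (-11566/(-2033) - 1663/6881)/((-4*sqrt(-2 - 8))) = -11021*(-1/11310) + (-11566*(-1/2033) - 1663*1/6881)/((-4*I*sqrt(10))) = 11021/11310 + (11566/2033 - 1663/6881)/((-4*I*sqrt(10))) = 11021/11310 + 76204767/(13989073*((-4*I*sqrt(10)))) = 11021/11310 + 76204767*(I*sqrt(10)/40)/13989073 = 11021/11310 + 76204767*I*sqrt(10)/559562920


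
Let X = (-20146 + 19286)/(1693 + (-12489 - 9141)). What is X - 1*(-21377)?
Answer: 426194109/19937 ≈ 21377.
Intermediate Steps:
X = 860/19937 (X = -860/(1693 - 21630) = -860/(-19937) = -860*(-1/19937) = 860/19937 ≈ 0.043136)
X - 1*(-21377) = 860/19937 - 1*(-21377) = 860/19937 + 21377 = 426194109/19937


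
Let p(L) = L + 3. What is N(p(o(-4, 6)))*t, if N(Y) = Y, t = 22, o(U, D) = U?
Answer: -22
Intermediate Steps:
p(L) = 3 + L
N(p(o(-4, 6)))*t = (3 - 4)*22 = -1*22 = -22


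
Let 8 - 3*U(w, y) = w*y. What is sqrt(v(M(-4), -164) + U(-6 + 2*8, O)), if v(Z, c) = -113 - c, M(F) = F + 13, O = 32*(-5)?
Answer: sqrt(587) ≈ 24.228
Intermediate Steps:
O = -160
M(F) = 13 + F
U(w, y) = 8/3 - w*y/3
sqrt(v(M(-4), -164) + U(-6 + 2*8, O)) = sqrt((-113 - 1*(-164)) + (8/3 - 1/3*(-6 + 2*8)*(-160))) = sqrt((-113 + 164) + (8/3 - 1/3*(-6 + 16)*(-160))) = sqrt(51 + (8/3 - 1/3*10*(-160))) = sqrt(51 + (8/3 + 1600/3)) = sqrt(51 + 536) = sqrt(587)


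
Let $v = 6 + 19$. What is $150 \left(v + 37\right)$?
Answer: $9300$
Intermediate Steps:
$v = 25$
$150 \left(v + 37\right) = 150 \left(25 + 37\right) = 150 \cdot 62 = 9300$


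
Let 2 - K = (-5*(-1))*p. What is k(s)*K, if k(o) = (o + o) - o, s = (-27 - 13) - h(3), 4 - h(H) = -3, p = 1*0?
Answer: -94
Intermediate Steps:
p = 0
h(H) = 7 (h(H) = 4 - 1*(-3) = 4 + 3 = 7)
s = -47 (s = (-27 - 13) - 1*7 = -40 - 7 = -47)
k(o) = o (k(o) = 2*o - o = o)
K = 2 (K = 2 - (-5*(-1))*0 = 2 - 5*0 = 2 - 1*0 = 2 + 0 = 2)
k(s)*K = -47*2 = -94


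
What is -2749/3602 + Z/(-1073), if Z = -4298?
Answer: 12531719/3864946 ≈ 3.2424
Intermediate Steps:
-2749/3602 + Z/(-1073) = -2749/3602 - 4298/(-1073) = -2749*1/3602 - 4298*(-1/1073) = -2749/3602 + 4298/1073 = 12531719/3864946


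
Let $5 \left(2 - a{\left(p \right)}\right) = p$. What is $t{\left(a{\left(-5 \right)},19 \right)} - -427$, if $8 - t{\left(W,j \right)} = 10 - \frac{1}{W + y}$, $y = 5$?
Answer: $\frac{3401}{8} \approx 425.13$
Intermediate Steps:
$a{\left(p \right)} = 2 - \frac{p}{5}$
$t{\left(W,j \right)} = -2 + \frac{1}{5 + W}$ ($t{\left(W,j \right)} = 8 - \left(10 - \frac{1}{W + 5}\right) = 8 - \left(10 - \frac{1}{5 + W}\right) = -2 + \frac{1}{5 + W}$)
$t{\left(a{\left(-5 \right)},19 \right)} - -427 = \frac{-9 - 2 \left(2 - -1\right)}{5 + \left(2 - -1\right)} - -427 = \frac{-9 - 2 \left(2 + 1\right)}{5 + \left(2 + 1\right)} + 427 = \frac{-9 - 6}{5 + 3} + 427 = \frac{-9 - 6}{8} + 427 = \frac{1}{8} \left(-15\right) + 427 = - \frac{15}{8} + 427 = \frac{3401}{8}$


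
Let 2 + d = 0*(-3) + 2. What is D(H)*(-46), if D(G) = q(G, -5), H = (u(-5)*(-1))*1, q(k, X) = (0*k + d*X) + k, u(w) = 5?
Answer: 230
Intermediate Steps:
d = 0 (d = -2 + (0*(-3) + 2) = -2 + (0 + 2) = -2 + 2 = 0)
q(k, X) = k (q(k, X) = (0*k + 0*X) + k = (0 + 0) + k = 0 + k = k)
H = -5 (H = (5*(-1))*1 = -5*1 = -5)
D(G) = G
D(H)*(-46) = -5*(-46) = 230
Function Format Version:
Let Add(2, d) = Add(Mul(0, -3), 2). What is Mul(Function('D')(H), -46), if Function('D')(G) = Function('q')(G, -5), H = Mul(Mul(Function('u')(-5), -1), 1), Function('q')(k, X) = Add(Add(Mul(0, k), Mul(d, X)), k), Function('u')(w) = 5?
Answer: 230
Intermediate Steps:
d = 0 (d = Add(-2, Add(Mul(0, -3), 2)) = Add(-2, Add(0, 2)) = Add(-2, 2) = 0)
Function('q')(k, X) = k (Function('q')(k, X) = Add(Add(Mul(0, k), Mul(0, X)), k) = Add(Add(0, 0), k) = Add(0, k) = k)
H = -5 (H = Mul(Mul(5, -1), 1) = Mul(-5, 1) = -5)
Function('D')(G) = G
Mul(Function('D')(H), -46) = Mul(-5, -46) = 230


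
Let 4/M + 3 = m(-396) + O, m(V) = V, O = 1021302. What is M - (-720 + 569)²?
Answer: -23277609299/1020903 ≈ -22801.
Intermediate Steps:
M = 4/1020903 (M = 4/(-3 + (-396 + 1021302)) = 4/(-3 + 1020906) = 4/1020903 ≈ 3.9181e-6)
M - (-720 + 569)² = 4/1020903 - (-720 + 569)² = 4/1020903 - 1*(-151)² = 4/1020903 - 1*22801 = 4/1020903 - 22801 = -23277609299/1020903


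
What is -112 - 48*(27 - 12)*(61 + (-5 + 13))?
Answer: -49792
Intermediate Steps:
-112 - 48*(27 - 12)*(61 + (-5 + 13)) = -112 - 720*(61 + 8) = -112 - 720*69 = -112 - 48*1035 = -112 - 49680 = -49792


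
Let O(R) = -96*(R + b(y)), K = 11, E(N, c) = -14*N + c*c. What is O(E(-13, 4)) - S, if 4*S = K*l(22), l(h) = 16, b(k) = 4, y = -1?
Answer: -19436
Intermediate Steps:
E(N, c) = c**2 - 14*N (E(N, c) = -14*N + c**2 = c**2 - 14*N)
S = 44 (S = (11*16)/4 = (1/4)*176 = 44)
O(R) = -384 - 96*R (O(R) = -96*(R + 4) = -96*(4 + R) = -384 - 96*R)
O(E(-13, 4)) - S = (-384 - 96*(4**2 - 14*(-13))) - 1*44 = (-384 - 96*(16 + 182)) - 44 = (-384 - 96*198) - 44 = (-384 - 19008) - 44 = -19392 - 44 = -19436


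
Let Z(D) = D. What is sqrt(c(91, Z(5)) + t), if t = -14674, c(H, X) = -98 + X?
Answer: I*sqrt(14767) ≈ 121.52*I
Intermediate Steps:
sqrt(c(91, Z(5)) + t) = sqrt((-98 + 5) - 14674) = sqrt(-93 - 14674) = sqrt(-14767) = I*sqrt(14767)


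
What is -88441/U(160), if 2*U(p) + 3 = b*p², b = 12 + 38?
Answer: -176882/1279997 ≈ -0.13819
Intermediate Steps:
b = 50
U(p) = -3/2 + 25*p² (U(p) = -3/2 + (50*p²)/2 = -3/2 + 25*p²)
-88441/U(160) = -88441/(-3/2 + 25*160²) = -88441/(-3/2 + 25*25600) = -88441/(-3/2 + 640000) = -88441/1279997/2 = -88441*2/1279997 = -176882/1279997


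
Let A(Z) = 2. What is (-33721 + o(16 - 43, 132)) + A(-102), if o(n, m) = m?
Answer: -33587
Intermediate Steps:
(-33721 + o(16 - 43, 132)) + A(-102) = (-33721 + 132) + 2 = -33589 + 2 = -33587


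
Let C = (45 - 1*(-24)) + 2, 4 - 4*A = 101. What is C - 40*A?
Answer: 1041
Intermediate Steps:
A = -97/4 (A = 1 - ¼*101 = 1 - 101/4 = -97/4 ≈ -24.250)
C = 71 (C = (45 + 24) + 2 = 69 + 2 = 71)
C - 40*A = 71 - 40*(-97/4) = 71 + 970 = 1041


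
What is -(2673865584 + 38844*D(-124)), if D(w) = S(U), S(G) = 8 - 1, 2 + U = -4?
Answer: -2674137492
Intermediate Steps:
U = -6 (U = -2 - 4 = -6)
S(G) = 7
D(w) = 7
-(2673865584 + 38844*D(-124)) = -38844/(1/(68836 + 7)) = -38844/(1/68843) = -38844/1/68843 = -38844*68843 = -2674137492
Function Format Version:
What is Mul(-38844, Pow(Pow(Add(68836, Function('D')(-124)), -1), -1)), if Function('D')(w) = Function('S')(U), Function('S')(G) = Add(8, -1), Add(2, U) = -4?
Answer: -2674137492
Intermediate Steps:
U = -6 (U = Add(-2, -4) = -6)
Function('S')(G) = 7
Function('D')(w) = 7
Mul(-38844, Pow(Pow(Add(68836, Function('D')(-124)), -1), -1)) = Mul(-38844, Pow(Pow(Add(68836, 7), -1), -1)) = Mul(-38844, Pow(Pow(68843, -1), -1)) = Mul(-38844, Pow(Rational(1, 68843), -1)) = Mul(-38844, 68843) = -2674137492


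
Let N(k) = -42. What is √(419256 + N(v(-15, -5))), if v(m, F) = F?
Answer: √419214 ≈ 647.47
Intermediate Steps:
√(419256 + N(v(-15, -5))) = √(419256 - 42) = √419214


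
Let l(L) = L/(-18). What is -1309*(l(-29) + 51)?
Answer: -1239623/18 ≈ -68868.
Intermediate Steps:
l(L) = -L/18 (l(L) = L*(-1/18) = -L/18)
-1309*(l(-29) + 51) = -1309*(-1/18*(-29) + 51) = -1309*(29/18 + 51) = -1309*947/18 = -1239623/18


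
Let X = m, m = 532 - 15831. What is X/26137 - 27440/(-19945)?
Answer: 82412145/104260493 ≈ 0.79044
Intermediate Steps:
m = -15299
X = -15299
X/26137 - 27440/(-19945) = -15299/26137 - 27440/(-19945) = -15299*1/26137 - 27440*(-1/19945) = -15299/26137 + 5488/3989 = 82412145/104260493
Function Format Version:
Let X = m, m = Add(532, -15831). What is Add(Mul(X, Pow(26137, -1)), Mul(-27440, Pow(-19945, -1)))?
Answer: Rational(82412145, 104260493) ≈ 0.79044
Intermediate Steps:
m = -15299
X = -15299
Add(Mul(X, Pow(26137, -1)), Mul(-27440, Pow(-19945, -1))) = Add(Mul(-15299, Pow(26137, -1)), Mul(-27440, Pow(-19945, -1))) = Add(Mul(-15299, Rational(1, 26137)), Mul(-27440, Rational(-1, 19945))) = Add(Rational(-15299, 26137), Rational(5488, 3989)) = Rational(82412145, 104260493)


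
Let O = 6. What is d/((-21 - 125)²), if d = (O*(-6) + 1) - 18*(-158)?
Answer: 2809/21316 ≈ 0.13178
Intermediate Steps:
d = 2809 (d = (6*(-6) + 1) - 18*(-158) = (-36 + 1) + 2844 = -35 + 2844 = 2809)
d/((-21 - 125)²) = 2809/((-21 - 125)²) = 2809/((-146)²) = 2809/21316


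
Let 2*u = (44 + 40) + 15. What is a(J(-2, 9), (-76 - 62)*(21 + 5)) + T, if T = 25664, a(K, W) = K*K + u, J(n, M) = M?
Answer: 51589/2 ≈ 25795.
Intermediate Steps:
u = 99/2 (u = ((44 + 40) + 15)/2 = (84 + 15)/2 = (½)*99 = 99/2 ≈ 49.500)
a(K, W) = 99/2 + K² (a(K, W) = K*K + 99/2 = K² + 99/2 = 99/2 + K²)
a(J(-2, 9), (-76 - 62)*(21 + 5)) + T = (99/2 + 9²) + 25664 = (99/2 + 81) + 25664 = 261/2 + 25664 = 51589/2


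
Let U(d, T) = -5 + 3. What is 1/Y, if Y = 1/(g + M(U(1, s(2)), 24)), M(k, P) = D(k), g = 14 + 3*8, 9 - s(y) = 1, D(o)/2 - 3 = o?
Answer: 40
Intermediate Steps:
D(o) = 6 + 2*o
s(y) = 8 (s(y) = 9 - 1*1 = 9 - 1 = 8)
U(d, T) = -2
g = 38 (g = 14 + 24 = 38)
M(k, P) = 6 + 2*k
Y = 1/40 (Y = 1/(38 + (6 + 2*(-2))) = 1/(38 + (6 - 4)) = 1/(38 + 2) = 1/40 ≈ 0.025000)
1/Y = 1/(1/40) = 40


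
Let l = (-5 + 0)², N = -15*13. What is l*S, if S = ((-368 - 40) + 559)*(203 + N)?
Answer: 30200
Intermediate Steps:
N = -195
S = 1208 (S = ((-368 - 40) + 559)*(203 - 195) = (-408 + 559)*8 = 151*8 = 1208)
l = 25 (l = (-5)² = 25)
l*S = 25*1208 = 30200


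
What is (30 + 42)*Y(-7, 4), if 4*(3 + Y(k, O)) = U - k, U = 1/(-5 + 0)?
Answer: -468/5 ≈ -93.600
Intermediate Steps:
U = -⅕ (U = 1/(-5) = -⅕ ≈ -0.20000)
Y(k, O) = -61/20 - k/4 (Y(k, O) = -3 + (-⅕ - k)/4 = -3 + (-1/20 - k/4) = -61/20 - k/4)
(30 + 42)*Y(-7, 4) = (30 + 42)*(-61/20 - ¼*(-7)) = 72*(-61/20 + 7/4) = 72*(-13/10) = -468/5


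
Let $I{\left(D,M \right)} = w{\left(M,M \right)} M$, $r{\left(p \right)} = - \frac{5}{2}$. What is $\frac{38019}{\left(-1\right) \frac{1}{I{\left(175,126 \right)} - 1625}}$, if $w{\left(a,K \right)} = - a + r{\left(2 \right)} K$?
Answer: $2174344629$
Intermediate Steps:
$r{\left(p \right)} = - \frac{5}{2}$ ($r{\left(p \right)} = \left(-5\right) \frac{1}{2} = - \frac{5}{2}$)
$w{\left(a,K \right)} = - a - \frac{5 K}{2}$
$I{\left(D,M \right)} = - \frac{7 M^{2}}{2}$ ($I{\left(D,M \right)} = \left(- M - \frac{5 M}{2}\right) M = - \frac{7 M}{2} M = - \frac{7 M^{2}}{2}$)
$\frac{38019}{\left(-1\right) \frac{1}{I{\left(175,126 \right)} - 1625}} = \frac{38019}{\left(-1\right) \frac{1}{- \frac{7 \cdot 126^{2}}{2} - 1625}} = \frac{38019}{\left(-1\right) \frac{1}{\left(- \frac{7}{2}\right) 15876 - 1625}} = \frac{38019}{\left(-1\right) \frac{1}{-55566 - 1625}} = \frac{38019}{\left(-1\right) \frac{1}{-57191}} = \frac{38019}{\left(-1\right) \left(- \frac{1}{57191}\right)} = 38019 \frac{1}{\frac{1}{57191}} = 38019 \cdot 57191 = 2174344629$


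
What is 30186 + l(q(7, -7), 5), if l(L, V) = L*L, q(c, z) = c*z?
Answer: 32587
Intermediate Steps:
l(L, V) = L²
30186 + l(q(7, -7), 5) = 30186 + (7*(-7))² = 30186 + (-49)² = 30186 + 2401 = 32587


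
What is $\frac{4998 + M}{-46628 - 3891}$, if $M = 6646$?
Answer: $- \frac{11644}{50519} \approx -0.23049$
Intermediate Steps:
$\frac{4998 + M}{-46628 - 3891} = \frac{4998 + 6646}{-46628 - 3891} = \frac{11644}{-50519} = 11644 \left(- \frac{1}{50519}\right) = - \frac{11644}{50519}$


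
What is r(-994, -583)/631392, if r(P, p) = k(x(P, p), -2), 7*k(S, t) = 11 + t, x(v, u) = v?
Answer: 3/1473248 ≈ 2.0363e-6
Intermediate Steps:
k(S, t) = 11/7 + t/7 (k(S, t) = (11 + t)/7 = 11/7 + t/7)
r(P, p) = 9/7 (r(P, p) = 11/7 + (⅐)*(-2) = 11/7 - 2/7 = 9/7)
r(-994, -583)/631392 = (9/7)/631392 = (9/7)*(1/631392) = 3/1473248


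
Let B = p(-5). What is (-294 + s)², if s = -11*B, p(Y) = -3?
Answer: 68121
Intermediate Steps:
B = -3
s = 33 (s = -11*(-3) = 33)
(-294 + s)² = (-294 + 33)² = (-261)² = 68121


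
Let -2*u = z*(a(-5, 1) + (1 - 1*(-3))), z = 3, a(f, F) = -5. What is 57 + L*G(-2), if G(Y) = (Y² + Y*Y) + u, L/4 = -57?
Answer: -2109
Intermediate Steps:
L = -228 (L = 4*(-57) = -228)
u = 3/2 (u = -3*(-5 + (1 - 1*(-3)))/2 = -3*(-5 + (1 + 3))/2 = -3*(-5 + 4)/2 = -3*(-1)/2 = -½*(-3) = 3/2 ≈ 1.5000)
G(Y) = 3/2 + 2*Y² (G(Y) = (Y² + Y*Y) + 3/2 = (Y² + Y²) + 3/2 = 2*Y² + 3/2 = 3/2 + 2*Y²)
57 + L*G(-2) = 57 - 228*(3/2 + 2*(-2)²) = 57 - 228*(3/2 + 2*4) = 57 - 228*(3/2 + 8) = 57 - 228*19/2 = 57 - 2166 = -2109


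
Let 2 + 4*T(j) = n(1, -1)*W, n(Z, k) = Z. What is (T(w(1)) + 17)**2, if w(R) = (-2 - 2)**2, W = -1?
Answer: 4225/16 ≈ 264.06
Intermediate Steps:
w(R) = 16 (w(R) = (-4)**2 = 16)
T(j) = -3/4 (T(j) = -1/2 + (1*(-1))/4 = -1/2 + (1/4)*(-1) = -1/2 - 1/4 = -3/4)
(T(w(1)) + 17)**2 = (-3/4 + 17)**2 = (65/4)**2 = 4225/16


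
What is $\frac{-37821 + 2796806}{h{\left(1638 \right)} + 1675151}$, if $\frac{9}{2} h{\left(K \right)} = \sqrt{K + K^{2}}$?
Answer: $\frac{41595448335615}{25255176662017} - \frac{16553910 \sqrt{298298}}{25255176662017} \approx 1.6466$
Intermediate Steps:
$h{\left(K \right)} = \frac{2 \sqrt{K + K^{2}}}{9}$
$\frac{-37821 + 2796806}{h{\left(1638 \right)} + 1675151} = \frac{-37821 + 2796806}{\frac{2 \sqrt{1638 \left(1 + 1638\right)}}{9} + 1675151} = \frac{2758985}{\frac{2 \sqrt{1638 \cdot 1639}}{9} + 1675151} = \frac{2758985}{\frac{2 \sqrt{2684682}}{9} + 1675151} = \frac{2758985}{\frac{2 \cdot 3 \sqrt{298298}}{9} + 1675151} = \frac{2758985}{\frac{2 \sqrt{298298}}{3} + 1675151} = \frac{2758985}{1675151 + \frac{2 \sqrt{298298}}{3}}$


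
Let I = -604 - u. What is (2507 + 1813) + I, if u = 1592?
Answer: 2124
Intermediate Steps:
I = -2196 (I = -604 - 1*1592 = -604 - 1592 = -2196)
(2507 + 1813) + I = (2507 + 1813) - 2196 = 4320 - 2196 = 2124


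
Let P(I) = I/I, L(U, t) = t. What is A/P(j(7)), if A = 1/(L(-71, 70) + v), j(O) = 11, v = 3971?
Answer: 1/4041 ≈ 0.00024746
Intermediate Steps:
P(I) = 1
A = 1/4041 (A = 1/(70 + 3971) = 1/4041 ≈ 0.00024746)
A/P(j(7)) = (1/4041)/1 = (1/4041)*1 = 1/4041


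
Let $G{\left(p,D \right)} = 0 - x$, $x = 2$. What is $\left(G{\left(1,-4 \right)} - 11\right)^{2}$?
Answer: $169$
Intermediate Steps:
$G{\left(p,D \right)} = -2$ ($G{\left(p,D \right)} = 0 - 2 = -2$)
$\left(G{\left(1,-4 \right)} - 11\right)^{2} = \left(-2 - 11\right)^{2} = \left(-13\right)^{2} = 169$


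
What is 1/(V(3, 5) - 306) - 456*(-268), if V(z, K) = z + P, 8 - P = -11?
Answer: 34707071/284 ≈ 1.2221e+5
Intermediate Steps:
P = 19 (P = 8 - 1*(-11) = 8 + 11 = 19)
V(z, K) = 19 + z (V(z, K) = z + 19 = 19 + z)
1/(V(3, 5) - 306) - 456*(-268) = 1/((19 + 3) - 306) - 456*(-268) = 1/(22 - 306) + 122208 = 1/(-284) + 122208 = -1/284 + 122208 = 34707071/284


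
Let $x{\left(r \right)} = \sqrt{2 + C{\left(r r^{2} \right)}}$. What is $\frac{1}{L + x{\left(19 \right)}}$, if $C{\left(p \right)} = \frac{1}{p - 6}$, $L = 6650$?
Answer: $\frac{45572450}{303056778793} - \frac{3 \sqrt{10437119}}{303056778793} \approx 0.00015034$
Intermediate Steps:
$C{\left(p \right)} = \frac{1}{-6 + p}$
$x{\left(r \right)} = \sqrt{2 + \frac{1}{-6 + r^{3}}}$ ($x{\left(r \right)} = \sqrt{2 + \frac{1}{-6 + r r^{2}}} = \sqrt{2 + \frac{1}{-6 + r^{3}}}$)
$\frac{1}{L + x{\left(19 \right)}} = \frac{1}{6650 + \sqrt{\frac{-11 + 2 \cdot 19^{3}}{-6 + 19^{3}}}} = \frac{1}{6650 + \sqrt{\frac{-11 + 2 \cdot 6859}{-6 + 6859}}} = \frac{1}{6650 + \sqrt{\frac{-11 + 13718}{6853}}} = \frac{1}{6650 + \sqrt{\frac{1}{6853} \cdot 13707}} = \frac{1}{6650 + \sqrt{\frac{13707}{6853}}} = \frac{1}{6650 + \frac{3 \sqrt{10437119}}{6853}}$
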